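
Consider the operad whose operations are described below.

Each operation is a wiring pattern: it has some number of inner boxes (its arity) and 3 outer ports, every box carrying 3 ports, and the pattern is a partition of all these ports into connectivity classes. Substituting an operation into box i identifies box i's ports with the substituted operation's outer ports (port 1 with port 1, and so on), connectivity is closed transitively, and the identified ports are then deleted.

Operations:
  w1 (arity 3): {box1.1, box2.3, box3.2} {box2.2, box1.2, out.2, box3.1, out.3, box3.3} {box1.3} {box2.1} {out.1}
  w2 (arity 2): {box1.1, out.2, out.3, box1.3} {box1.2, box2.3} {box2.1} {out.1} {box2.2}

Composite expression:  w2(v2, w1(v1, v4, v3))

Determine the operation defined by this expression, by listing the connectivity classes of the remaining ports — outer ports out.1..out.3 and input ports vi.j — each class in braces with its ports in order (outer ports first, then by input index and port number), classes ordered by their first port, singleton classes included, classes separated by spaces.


Two ports join when wires chain via w2-identified ports.
the subtree at w1 composes to {out.1} {out.2, out.3, v1.2, v3.1, v3.3, v4.2} {v1.1, v3.2, v4.3} {v1.3} {v4.1} on (v1, v4, v3); out.j = own outer ports
the subtree at w2 composes to {out.1} {out.2, out.3, v2.1, v2.3} {v1.1, v3.2, v4.3} {v1.2, v2.2, v3.1, v3.3, v4.2} {v1.3} {v4.1} on (v2, v1, v4, v3); out.j = own outer ports

{out.1} {out.2, out.3, v2.1, v2.3} {v1.1, v3.2, v4.3} {v1.2, v2.2, v3.1, v3.3, v4.2} {v1.3} {v4.1}


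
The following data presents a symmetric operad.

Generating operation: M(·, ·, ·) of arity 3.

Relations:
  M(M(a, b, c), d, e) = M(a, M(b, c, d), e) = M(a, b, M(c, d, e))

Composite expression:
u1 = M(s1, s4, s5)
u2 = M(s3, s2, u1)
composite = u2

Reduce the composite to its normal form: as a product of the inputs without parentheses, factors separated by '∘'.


s3 ∘ s2 ∘ s1 ∘ s4 ∘ s5


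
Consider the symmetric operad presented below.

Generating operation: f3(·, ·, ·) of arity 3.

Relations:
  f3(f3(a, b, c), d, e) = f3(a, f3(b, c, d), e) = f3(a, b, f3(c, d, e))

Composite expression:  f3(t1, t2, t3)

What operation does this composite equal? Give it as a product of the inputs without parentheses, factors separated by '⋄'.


All parenthesizations of f3 agree; list the t-inputs left to right.
f3(t1, t2, t3) unparenthesizes to t1 ⋄ t2 ⋄ t3

t1 ⋄ t2 ⋄ t3


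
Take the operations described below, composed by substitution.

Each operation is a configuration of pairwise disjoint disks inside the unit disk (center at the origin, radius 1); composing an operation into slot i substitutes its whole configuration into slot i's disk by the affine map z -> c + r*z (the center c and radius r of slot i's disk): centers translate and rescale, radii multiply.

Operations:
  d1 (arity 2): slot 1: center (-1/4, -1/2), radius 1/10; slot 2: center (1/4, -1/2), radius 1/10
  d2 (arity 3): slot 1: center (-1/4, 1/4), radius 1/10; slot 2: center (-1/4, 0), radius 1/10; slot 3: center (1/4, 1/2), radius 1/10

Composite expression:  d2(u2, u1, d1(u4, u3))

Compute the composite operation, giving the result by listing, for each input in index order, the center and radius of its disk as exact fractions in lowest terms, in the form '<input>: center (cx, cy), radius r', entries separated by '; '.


u1: center (-1/4, 0), radius 1/10; u2: center (-1/4, 1/4), radius 1/10; u3: center (11/40, 9/20), radius 1/100; u4: center (9/40, 9/20), radius 1/100


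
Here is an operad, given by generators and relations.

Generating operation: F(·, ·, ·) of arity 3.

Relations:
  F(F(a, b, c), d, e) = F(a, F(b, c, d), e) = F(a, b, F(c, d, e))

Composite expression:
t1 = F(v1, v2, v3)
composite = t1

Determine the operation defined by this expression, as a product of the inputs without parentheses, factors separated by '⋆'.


Key point: F is associative — brackets drop, the v-order remains.
F(v1, v2, v3) unparenthesizes to v1 ⋆ v2 ⋆ v3

v1 ⋆ v2 ⋆ v3


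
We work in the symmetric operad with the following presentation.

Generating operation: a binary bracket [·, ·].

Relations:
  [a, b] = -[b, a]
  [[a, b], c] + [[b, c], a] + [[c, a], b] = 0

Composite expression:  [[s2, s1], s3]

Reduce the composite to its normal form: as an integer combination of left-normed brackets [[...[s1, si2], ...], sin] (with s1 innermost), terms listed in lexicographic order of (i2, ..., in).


-[[s1, s2], s3]

A multilinear Lie element is pinned by s1-initial words (s1 innermost).
Composite bracket: [[s2, s1], s3]
Under [a, b] = ab - ba we get 4 signed associative words (2^2 = 4).
Coefficients come from the s1-initial words:
  word s1s2s3 has sign -1, contributing -[[s1, s2], s3]


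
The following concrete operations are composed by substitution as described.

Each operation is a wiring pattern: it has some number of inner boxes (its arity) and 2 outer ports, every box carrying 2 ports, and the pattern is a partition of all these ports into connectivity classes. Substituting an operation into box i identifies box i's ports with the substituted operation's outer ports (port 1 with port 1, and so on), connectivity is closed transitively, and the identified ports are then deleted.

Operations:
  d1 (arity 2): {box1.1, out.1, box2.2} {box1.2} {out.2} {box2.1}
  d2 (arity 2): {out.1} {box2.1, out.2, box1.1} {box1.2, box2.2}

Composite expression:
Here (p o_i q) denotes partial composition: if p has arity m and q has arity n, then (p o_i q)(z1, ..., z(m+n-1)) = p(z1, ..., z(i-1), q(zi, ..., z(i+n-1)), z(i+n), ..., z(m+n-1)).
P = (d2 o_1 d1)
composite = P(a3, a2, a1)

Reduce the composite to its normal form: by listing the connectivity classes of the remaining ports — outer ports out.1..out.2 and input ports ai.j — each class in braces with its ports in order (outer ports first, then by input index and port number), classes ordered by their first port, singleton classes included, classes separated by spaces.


Reachability decides: close wires over d2-identified ports.
through d1, on inputs (a3, a2): {out.1, a2.2, a3.1} {out.2} {a2.1} {a3.2} (out.j = stage outer ports)
through d2, on inputs (a3, a2, a1): {out.1} {out.2, a1.1, a2.2, a3.1} {a1.2} {a2.1} {a3.2} (out.j = stage outer ports)

{out.1} {out.2, a1.1, a2.2, a3.1} {a1.2} {a2.1} {a3.2}


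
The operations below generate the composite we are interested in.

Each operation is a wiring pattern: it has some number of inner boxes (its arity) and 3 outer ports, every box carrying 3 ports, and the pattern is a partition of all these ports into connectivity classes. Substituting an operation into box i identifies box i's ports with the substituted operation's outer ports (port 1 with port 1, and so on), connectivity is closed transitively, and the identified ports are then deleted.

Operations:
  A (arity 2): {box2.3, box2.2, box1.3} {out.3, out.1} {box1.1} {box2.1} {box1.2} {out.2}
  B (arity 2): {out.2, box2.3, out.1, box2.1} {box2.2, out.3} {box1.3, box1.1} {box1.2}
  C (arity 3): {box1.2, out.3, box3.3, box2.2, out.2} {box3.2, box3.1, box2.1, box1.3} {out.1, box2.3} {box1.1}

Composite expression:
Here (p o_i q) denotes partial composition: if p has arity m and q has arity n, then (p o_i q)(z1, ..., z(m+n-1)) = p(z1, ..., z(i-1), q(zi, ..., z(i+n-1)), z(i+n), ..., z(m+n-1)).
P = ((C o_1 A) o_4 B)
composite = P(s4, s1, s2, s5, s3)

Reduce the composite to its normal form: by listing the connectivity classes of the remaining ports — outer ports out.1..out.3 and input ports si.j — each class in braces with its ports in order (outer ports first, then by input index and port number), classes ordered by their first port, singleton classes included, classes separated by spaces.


{out.1, s2.3} {out.2, out.3, s2.2, s3.2} {s1.1} {s1.2, s1.3, s4.3} {s2.1, s3.1, s3.3} {s4.1} {s4.2} {s5.1, s5.3} {s5.2}

Reachability decides: close wires over C-identified ports.
after A, the pattern on (s4, s1) reads {out.1, out.3} {out.2} {s1.1} {s1.2, s1.3, s4.3} {s4.1} {s4.2} (out.j = its outer ports)
after B, the pattern on (s5, s3) reads {out.1, out.2, s3.1, s3.3} {out.3, s3.2} {s5.1, s5.3} {s5.2} (out.j = its outer ports)
after C, the pattern on (s4, s1, s2, s5, s3) reads {out.1, s2.3} {out.2, out.3, s2.2, s3.2} {s1.1} {s1.2, s1.3, s4.3} {s2.1, s3.1, s3.3} {s4.1} {s4.2} {s5.1, s5.3} {s5.2} (out.j = its outer ports)


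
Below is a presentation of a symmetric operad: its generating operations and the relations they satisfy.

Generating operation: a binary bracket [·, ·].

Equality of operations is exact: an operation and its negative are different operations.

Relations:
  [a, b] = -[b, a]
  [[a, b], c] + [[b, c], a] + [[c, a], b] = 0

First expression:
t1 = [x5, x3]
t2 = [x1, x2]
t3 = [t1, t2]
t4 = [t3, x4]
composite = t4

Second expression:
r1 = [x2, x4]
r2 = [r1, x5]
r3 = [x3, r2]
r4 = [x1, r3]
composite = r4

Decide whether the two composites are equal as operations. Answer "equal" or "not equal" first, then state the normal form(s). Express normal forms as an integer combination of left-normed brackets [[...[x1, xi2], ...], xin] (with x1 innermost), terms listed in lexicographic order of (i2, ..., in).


not equal; the first gives [[[[x1, x2], x3], x5], x4] - [[[[x1, x2], x5], x3], x4] and the second -[[[[x1, x2], x4], x5], x3] + [[[[x1, x3], x2], x4], x5] - [[[[x1, x3], x4], x2], x5] - [[[[x1, x3], x5], x2], x4] + [[[[x1, x3], x5], x4], x2] + [[[[x1, x4], x2], x5], x3] + [[[[x1, x5], x2], x4], x3] - [[[[x1, x5], x4], x2], x3]

In normal form, the first expression is [[[[x1, x2], x3], x5], x4] - [[[[x1, x2], x5], x3], x4]
In normal form, the second expression is -[[[[x1, x2], x4], x5], x3] + [[[[x1, x3], x2], x4], x5] - [[[[x1, x3], x4], x2], x5] - [[[[x1, x3], x5], x2], x4] + [[[[x1, x3], x5], x4], x2] + [[[[x1, x4], x2], x5], x3] + [[[[x1, x5], x2], x4], x3] - [[[[x1, x5], x4], x2], x3]
Different reductions; not equal.


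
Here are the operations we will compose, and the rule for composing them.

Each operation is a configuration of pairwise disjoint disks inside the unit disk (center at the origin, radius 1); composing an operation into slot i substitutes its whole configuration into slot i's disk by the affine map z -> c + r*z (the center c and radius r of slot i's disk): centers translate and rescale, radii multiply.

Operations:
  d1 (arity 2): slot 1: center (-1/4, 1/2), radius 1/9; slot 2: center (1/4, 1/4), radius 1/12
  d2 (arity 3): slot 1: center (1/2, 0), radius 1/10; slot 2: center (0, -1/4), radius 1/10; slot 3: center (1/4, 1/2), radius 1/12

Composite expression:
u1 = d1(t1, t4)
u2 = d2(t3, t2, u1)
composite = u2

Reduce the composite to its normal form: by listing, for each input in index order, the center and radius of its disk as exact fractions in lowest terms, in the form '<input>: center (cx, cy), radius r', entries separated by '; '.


Only the slot chain above each t matters under d2; compose those maps.
t3 passes through 1 substitution, ending at center (1/2, 0), radius 1/10
t2 passes through 1 substitution, ending at center (0, -1/4), radius 1/10
t1 passes through 2 substitutions, ending at center (11/48, 13/24), radius 1/108
t4 passes through 2 substitutions, ending at center (13/48, 25/48), radius 1/144

t1: center (11/48, 13/24), radius 1/108; t2: center (0, -1/4), radius 1/10; t3: center (1/2, 0), radius 1/10; t4: center (13/48, 25/48), radius 1/144


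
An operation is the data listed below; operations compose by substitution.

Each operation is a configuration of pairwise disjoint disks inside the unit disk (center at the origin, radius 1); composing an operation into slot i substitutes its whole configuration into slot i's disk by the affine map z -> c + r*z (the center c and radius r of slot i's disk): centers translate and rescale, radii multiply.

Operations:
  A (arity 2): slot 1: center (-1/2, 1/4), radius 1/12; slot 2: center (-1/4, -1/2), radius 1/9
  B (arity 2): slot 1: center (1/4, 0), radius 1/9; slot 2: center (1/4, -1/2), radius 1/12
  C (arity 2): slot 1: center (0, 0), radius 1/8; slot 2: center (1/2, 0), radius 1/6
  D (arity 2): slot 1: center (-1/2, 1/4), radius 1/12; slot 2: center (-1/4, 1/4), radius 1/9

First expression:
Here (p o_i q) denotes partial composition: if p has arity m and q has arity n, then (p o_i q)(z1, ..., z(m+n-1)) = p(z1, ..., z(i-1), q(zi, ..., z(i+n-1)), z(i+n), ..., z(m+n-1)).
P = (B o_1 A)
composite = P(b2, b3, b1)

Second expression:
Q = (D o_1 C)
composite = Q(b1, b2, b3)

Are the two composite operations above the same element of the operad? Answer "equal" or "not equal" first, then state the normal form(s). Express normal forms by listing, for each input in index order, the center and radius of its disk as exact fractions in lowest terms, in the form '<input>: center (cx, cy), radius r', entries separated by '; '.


not equal — first b1: center (1/4, -1/2), radius 1/12; b2: center (7/36, 1/36), radius 1/108; b3: center (2/9, -1/18), radius 1/81, second b1: center (-1/2, 1/4), radius 1/96; b2: center (-11/24, 1/4), radius 1/72; b3: center (-1/4, 1/4), radius 1/9

In normal form, the first expression is b1: center (1/4, -1/2), radius 1/12; b2: center (7/36, 1/36), radius 1/108; b3: center (2/9, -1/18), radius 1/81
In normal form, the second expression is b1: center (-1/2, 1/4), radius 1/96; b2: center (-11/24, 1/4), radius 1/72; b3: center (-1/4, 1/4), radius 1/9
The normal forms differ: not equal.


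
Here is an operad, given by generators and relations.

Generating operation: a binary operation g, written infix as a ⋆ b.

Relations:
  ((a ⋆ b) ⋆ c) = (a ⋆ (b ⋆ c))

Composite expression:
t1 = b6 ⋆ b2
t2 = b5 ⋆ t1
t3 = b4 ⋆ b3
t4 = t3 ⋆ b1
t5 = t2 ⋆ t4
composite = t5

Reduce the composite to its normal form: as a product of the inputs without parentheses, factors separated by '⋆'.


Every regrouping of g is equal, so read the b-inputs in written order.
(b6 ⋆ b2) spells out as b6 ⋆ b2
(b5 ⋆ (b6 ⋆ b2)) spells out as b5 ⋆ b6 ⋆ b2
(b4 ⋆ b3) spells out as b4 ⋆ b3
((b4 ⋆ b3) ⋆ b1) spells out as b4 ⋆ b3 ⋆ b1
((b5 ⋆ (b6 ⋆ b2)) ⋆ ((b4 ⋆ b3) ⋆ b1)) spells out as b5 ⋆ b6 ⋆ b2 ⋆ b4 ⋆ b3 ⋆ b1

b5 ⋆ b6 ⋆ b2 ⋆ b4 ⋆ b3 ⋆ b1


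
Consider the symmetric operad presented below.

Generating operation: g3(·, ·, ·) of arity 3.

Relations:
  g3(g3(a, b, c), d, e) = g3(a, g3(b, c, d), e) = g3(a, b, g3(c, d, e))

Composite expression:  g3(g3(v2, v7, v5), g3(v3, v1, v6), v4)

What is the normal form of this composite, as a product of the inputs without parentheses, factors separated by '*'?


Under associativity of g3, the answer is the v's in reading order.
g3(v2, v7, v5) reduces to v2 * v7 * v5
g3(v3, v1, v6) reduces to v3 * v1 * v6
g3(g3(v2, v7, v5), g3(v3, v1, v6), v4) reduces to v2 * v7 * v5 * v3 * v1 * v6 * v4

v2 * v7 * v5 * v3 * v1 * v6 * v4


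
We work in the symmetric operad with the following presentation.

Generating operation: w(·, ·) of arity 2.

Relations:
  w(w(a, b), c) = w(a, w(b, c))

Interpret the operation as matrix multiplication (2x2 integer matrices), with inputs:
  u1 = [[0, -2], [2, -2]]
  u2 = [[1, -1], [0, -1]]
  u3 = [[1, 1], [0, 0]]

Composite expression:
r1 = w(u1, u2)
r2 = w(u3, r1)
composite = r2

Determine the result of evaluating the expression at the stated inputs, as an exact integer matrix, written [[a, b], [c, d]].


[[2, 2], [0, 0]]

w(u1, u2) = [[0, 2], [2, 0]]
w(u3, w(u1, u2)) = [[2, 2], [0, 0]]


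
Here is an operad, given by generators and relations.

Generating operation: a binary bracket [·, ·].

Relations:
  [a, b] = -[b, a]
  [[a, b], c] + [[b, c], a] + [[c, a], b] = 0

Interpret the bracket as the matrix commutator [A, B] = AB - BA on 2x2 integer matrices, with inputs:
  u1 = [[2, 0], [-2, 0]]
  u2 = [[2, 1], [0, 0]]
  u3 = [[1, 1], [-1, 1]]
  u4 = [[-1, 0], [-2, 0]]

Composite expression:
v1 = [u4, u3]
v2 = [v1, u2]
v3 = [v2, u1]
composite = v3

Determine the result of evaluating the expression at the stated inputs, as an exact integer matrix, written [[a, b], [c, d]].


[[-12, -12], [0, 12]]


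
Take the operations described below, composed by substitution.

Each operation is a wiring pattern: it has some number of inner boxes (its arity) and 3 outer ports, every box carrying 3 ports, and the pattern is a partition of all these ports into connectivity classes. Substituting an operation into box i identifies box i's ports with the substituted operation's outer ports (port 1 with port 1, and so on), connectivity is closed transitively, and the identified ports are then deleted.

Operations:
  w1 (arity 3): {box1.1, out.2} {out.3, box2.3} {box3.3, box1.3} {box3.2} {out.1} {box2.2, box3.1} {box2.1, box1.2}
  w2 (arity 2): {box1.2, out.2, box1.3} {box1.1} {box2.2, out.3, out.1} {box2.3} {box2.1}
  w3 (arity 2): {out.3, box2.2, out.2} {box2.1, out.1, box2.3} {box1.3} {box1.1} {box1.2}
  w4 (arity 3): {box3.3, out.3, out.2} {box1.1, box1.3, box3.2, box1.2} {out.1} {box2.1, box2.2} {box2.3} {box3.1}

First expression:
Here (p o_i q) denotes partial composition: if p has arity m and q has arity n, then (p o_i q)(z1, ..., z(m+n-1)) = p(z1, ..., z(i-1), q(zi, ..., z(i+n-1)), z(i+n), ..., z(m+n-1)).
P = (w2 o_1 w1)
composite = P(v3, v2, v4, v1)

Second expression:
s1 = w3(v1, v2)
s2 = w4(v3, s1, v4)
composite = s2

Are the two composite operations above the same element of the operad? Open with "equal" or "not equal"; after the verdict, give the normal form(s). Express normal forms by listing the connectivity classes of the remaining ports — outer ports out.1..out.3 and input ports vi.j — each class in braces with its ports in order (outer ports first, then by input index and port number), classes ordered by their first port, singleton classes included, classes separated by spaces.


not equal: they reduce to {out.1, out.3, v1.2} {out.2, v2.3, v3.1} {v1.1} {v1.3} {v2.1, v3.2} {v2.2, v4.1} {v3.3, v4.3} {v4.2} and {out.1} {out.2, out.3, v4.3} {v1.1} {v1.2} {v1.3} {v2.1, v2.2, v2.3} {v3.1, v3.2, v3.3, v4.2} {v4.1}

Normal form of the first expression: {out.1, out.3, v1.2} {out.2, v2.3, v3.1} {v1.1} {v1.3} {v2.1, v3.2} {v2.2, v4.1} {v3.3, v4.3} {v4.2}
Normal form of the second expression: {out.1} {out.2, out.3, v4.3} {v1.1} {v1.2} {v1.3} {v2.1, v2.2, v2.3} {v3.1, v3.2, v3.3, v4.2} {v4.1}
The forms do not match — not equal.


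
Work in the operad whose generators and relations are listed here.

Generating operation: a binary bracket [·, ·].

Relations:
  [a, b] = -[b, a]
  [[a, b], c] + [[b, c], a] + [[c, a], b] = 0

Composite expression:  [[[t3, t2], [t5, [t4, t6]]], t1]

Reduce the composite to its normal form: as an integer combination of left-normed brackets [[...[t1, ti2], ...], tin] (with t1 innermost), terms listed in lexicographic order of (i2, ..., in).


-[[[[[t1, t2], t3], t4], t6], t5] + [[[[[t1, t2], t3], t5], t4], t6] - [[[[[t1, t2], t3], t5], t6], t4] + [[[[[t1, t2], t3], t6], t4], t5] + [[[[[t1, t3], t2], t4], t6], t5] - [[[[[t1, t3], t2], t5], t4], t6] + [[[[[t1, t3], t2], t5], t6], t4] - [[[[[t1, t3], t2], t6], t4], t5] + [[[[[t1, t4], t6], t5], t2], t3] - [[[[[t1, t4], t6], t5], t3], t2] - [[[[[t1, t5], t4], t6], t2], t3] + [[[[[t1, t5], t4], t6], t3], t2] + [[[[[t1, t5], t6], t4], t2], t3] - [[[[[t1, t5], t6], t4], t3], t2] - [[[[[t1, t6], t4], t5], t2], t3] + [[[[[t1, t6], t4], t5], t3], t2]

A multilinear Lie element is pinned by t1-initial words (t1 innermost).
Composite bracket: [[[t3, t2], [t5, [t4, t6]]], t1]
Under [a, b] = ab - ba we get 32 signed associative words (2^5 = 32).
Coefficients come from the t1-initial words:
  word t1t2t3t4t6t5 has sign -1, contributing -[[[[[t1, t2], t3], t4], t6], t5]
  word t1t2t3t5t4t6 has sign +1, contributing +[[[[[t1, t2], t3], t5], t4], t6]
  word t1t2t3t5t6t4 has sign -1, contributing -[[[[[t1, t2], t3], t5], t6], t4]
  word t1t2t3t6t4t5 has sign +1, contributing +[[[[[t1, t2], t3], t6], t4], t5]
  word t1t3t2t4t6t5 has sign +1, contributing +[[[[[t1, t3], t2], t4], t6], t5]
  word t1t3t2t5t4t6 has sign -1, contributing -[[[[[t1, t3], t2], t5], t4], t6]
  word t1t3t2t5t6t4 has sign +1, contributing +[[[[[t1, t3], t2], t5], t6], t4]
  word t1t3t2t6t4t5 has sign -1, contributing -[[[[[t1, t3], t2], t6], t4], t5]
  word t1t4t6t5t2t3 has sign +1, contributing +[[[[[t1, t4], t6], t5], t2], t3]
  word t1t4t6t5t3t2 has sign -1, contributing -[[[[[t1, t4], t6], t5], t3], t2]
  word t1t5t4t6t2t3 has sign -1, contributing -[[[[[t1, t5], t4], t6], t2], t3]
  word t1t5t4t6t3t2 has sign +1, contributing +[[[[[t1, t5], t4], t6], t3], t2]
  word t1t5t6t4t2t3 has sign +1, contributing +[[[[[t1, t5], t6], t4], t2], t3]
  word t1t5t6t4t3t2 has sign -1, contributing -[[[[[t1, t5], t6], t4], t3], t2]
  word t1t6t4t5t2t3 has sign -1, contributing -[[[[[t1, t6], t4], t5], t2], t3]
  word t1t6t4t5t3t2 has sign +1, contributing +[[[[[t1, t6], t4], t5], t3], t2]


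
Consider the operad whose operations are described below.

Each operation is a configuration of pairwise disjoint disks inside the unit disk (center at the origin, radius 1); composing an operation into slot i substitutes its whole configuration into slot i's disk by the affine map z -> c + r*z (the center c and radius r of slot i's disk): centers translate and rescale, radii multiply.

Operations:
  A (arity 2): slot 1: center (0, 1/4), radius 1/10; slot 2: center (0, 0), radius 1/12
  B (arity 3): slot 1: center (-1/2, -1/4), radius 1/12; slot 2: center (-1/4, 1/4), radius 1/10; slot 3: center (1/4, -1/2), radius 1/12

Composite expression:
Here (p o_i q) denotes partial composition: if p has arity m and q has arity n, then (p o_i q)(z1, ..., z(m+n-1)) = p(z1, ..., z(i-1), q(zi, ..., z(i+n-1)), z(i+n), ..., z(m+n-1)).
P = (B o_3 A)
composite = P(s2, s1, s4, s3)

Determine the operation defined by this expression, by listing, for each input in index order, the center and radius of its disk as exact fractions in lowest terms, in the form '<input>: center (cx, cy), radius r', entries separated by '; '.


s1: center (-1/4, 1/4), radius 1/10; s2: center (-1/2, -1/4), radius 1/12; s3: center (1/4, -1/2), radius 1/144; s4: center (1/4, -23/48), radius 1/120

Affine substitution under B: radii multiply and s-centers shift.
for s2, the 1-step affine chain lands on center (-1/2, -1/4), radius 1/12
for s1, the 1-step affine chain lands on center (-1/4, 1/4), radius 1/10
for s4, the 2-step affine chain lands on center (1/4, -23/48), radius 1/120
for s3, the 2-step affine chain lands on center (1/4, -1/2), radius 1/144


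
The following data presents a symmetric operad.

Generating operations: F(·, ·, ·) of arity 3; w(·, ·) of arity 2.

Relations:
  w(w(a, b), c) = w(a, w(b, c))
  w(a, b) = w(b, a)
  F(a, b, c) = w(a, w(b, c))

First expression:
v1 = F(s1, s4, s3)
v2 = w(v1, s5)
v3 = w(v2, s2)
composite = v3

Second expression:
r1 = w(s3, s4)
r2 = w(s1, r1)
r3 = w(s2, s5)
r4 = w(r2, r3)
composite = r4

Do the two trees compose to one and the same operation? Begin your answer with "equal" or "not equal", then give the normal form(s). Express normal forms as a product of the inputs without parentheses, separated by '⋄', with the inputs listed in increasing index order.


Reducing the first expression gives s1 ⋄ s2 ⋄ s3 ⋄ s4 ⋄ s5
Reducing the second expression gives s1 ⋄ s2 ⋄ s3 ⋄ s4 ⋄ s5
The normal forms match — equal.

equal; both compose to s1 ⋄ s2 ⋄ s3 ⋄ s4 ⋄ s5


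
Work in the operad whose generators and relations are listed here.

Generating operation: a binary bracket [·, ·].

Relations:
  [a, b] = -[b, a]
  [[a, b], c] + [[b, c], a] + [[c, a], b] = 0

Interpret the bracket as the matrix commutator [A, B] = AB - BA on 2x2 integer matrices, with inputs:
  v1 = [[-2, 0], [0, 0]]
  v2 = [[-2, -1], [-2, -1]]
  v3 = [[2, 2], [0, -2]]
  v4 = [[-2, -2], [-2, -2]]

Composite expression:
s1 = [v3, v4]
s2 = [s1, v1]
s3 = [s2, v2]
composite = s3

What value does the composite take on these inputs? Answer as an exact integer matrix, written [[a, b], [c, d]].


[[16, -16], [16, -16]]


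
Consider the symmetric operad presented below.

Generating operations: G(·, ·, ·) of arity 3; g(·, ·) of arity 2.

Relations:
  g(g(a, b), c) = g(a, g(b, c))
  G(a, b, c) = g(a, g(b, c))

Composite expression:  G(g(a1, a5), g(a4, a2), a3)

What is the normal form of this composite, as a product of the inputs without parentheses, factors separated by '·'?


a1 · a5 · a4 · a2 · a3

Associativity of G dissolves the nesting; only the a-input order survives.
g(a1, a5) linearizes to a1 · a5
g(a4, a2) linearizes to a4 · a2
G(g(a1, a5), g(a4, a2), a3) linearizes to a1 · a5 · a4 · a2 · a3


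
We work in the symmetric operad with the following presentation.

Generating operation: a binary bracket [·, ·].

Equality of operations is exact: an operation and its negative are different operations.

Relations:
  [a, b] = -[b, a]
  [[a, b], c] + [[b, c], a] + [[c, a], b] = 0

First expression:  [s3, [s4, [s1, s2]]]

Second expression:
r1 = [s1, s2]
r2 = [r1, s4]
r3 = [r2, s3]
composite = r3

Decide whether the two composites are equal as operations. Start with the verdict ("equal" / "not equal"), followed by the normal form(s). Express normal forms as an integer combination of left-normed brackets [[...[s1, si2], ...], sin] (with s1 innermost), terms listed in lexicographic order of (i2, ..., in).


equal; the common form is [[[s1, s2], s4], s3]

In normal form, the first expression is [[[s1, s2], s4], s3]
In normal form, the second expression is [[[s1, s2], s4], s3]
Both agree, so they are equal.


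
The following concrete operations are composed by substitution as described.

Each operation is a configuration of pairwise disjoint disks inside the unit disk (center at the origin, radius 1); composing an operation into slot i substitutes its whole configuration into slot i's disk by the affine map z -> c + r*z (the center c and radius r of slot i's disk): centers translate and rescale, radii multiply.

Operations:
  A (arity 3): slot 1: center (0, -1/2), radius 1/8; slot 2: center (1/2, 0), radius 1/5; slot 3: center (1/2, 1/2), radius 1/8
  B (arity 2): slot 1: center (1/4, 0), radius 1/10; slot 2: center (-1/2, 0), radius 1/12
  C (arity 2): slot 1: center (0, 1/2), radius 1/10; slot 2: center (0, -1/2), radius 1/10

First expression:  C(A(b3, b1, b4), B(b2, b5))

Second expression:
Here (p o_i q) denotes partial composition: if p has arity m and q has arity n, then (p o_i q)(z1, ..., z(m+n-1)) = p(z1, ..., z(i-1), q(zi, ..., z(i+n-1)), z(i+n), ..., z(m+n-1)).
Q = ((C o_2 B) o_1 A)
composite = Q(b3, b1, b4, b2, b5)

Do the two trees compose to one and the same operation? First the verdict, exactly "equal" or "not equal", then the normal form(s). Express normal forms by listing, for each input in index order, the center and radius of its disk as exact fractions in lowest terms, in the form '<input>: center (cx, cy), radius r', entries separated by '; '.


Normal form of the first expression: b1: center (1/20, 1/2), radius 1/50; b2: center (1/40, -1/2), radius 1/100; b3: center (0, 9/20), radius 1/80; b4: center (1/20, 11/20), radius 1/80; b5: center (-1/20, -1/2), radius 1/120
Normal form of the second expression: b1: center (1/20, 1/2), radius 1/50; b2: center (1/40, -1/2), radius 1/100; b3: center (0, 9/20), radius 1/80; b4: center (1/20, 11/20), radius 1/80; b5: center (-1/20, -1/2), radius 1/120
The forms coincide; equal.

equal: each reduces to b1: center (1/20, 1/2), radius 1/50; b2: center (1/40, -1/2), radius 1/100; b3: center (0, 9/20), radius 1/80; b4: center (1/20, 11/20), radius 1/80; b5: center (-1/20, -1/2), radius 1/120


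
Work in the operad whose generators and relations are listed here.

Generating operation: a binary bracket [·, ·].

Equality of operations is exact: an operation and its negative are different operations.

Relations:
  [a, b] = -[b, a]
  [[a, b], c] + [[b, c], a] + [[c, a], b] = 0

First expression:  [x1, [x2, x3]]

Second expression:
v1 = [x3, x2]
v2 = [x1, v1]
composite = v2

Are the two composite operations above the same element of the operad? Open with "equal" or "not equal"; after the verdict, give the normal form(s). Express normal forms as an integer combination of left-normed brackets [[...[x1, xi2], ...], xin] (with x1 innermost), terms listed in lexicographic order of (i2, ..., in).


The first expression, normalized: [[x1, x2], x3] - [[x1, x3], x2]
The second expression, normalized: -[[x1, x2], x3] + [[x1, x3], x2]
The forms do not match — not equal.

not equal; the first gives [[x1, x2], x3] - [[x1, x3], x2] and the second -[[x1, x2], x3] + [[x1, x3], x2]


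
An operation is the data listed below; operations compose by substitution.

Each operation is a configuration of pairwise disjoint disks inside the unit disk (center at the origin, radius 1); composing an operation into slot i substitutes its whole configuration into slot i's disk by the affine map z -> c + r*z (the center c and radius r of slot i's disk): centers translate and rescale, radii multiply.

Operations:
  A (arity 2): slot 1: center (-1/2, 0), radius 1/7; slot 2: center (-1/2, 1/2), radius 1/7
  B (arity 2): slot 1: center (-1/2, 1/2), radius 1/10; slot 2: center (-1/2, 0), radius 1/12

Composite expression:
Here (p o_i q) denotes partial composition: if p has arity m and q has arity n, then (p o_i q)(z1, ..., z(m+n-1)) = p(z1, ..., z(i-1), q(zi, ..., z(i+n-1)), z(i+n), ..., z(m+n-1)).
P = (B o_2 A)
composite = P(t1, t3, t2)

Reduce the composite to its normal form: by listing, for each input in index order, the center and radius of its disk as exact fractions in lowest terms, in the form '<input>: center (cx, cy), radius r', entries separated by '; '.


t1: center (-1/2, 1/2), radius 1/10; t2: center (-13/24, 1/24), radius 1/84; t3: center (-13/24, 0), radius 1/84

Below B, radii multiply path by path; the t-disk centers shift.
tracing t1 down its 1-map path: center (-1/2, 1/2), radius 1/10
tracing t3 down its 2-map path: center (-13/24, 0), radius 1/84
tracing t2 down its 2-map path: center (-13/24, 1/24), radius 1/84


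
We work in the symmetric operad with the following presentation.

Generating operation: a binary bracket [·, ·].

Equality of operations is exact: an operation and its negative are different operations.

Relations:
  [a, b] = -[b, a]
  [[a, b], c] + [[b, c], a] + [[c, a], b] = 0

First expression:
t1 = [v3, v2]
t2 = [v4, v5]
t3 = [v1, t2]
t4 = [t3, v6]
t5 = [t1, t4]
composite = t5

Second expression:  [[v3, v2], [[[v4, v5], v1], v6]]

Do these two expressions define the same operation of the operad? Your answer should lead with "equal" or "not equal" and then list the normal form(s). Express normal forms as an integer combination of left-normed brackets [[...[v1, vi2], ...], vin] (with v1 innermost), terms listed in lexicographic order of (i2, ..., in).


not equal; first: [[[[[v1, v4], v5], v6], v2], v3] - [[[[[v1, v4], v5], v6], v3], v2] - [[[[[v1, v5], v4], v6], v2], v3] + [[[[[v1, v5], v4], v6], v3], v2]; second: -[[[[[v1, v4], v5], v6], v2], v3] + [[[[[v1, v4], v5], v6], v3], v2] + [[[[[v1, v5], v4], v6], v2], v3] - [[[[[v1, v5], v4], v6], v3], v2]

The first expression, normalized: [[[[[v1, v4], v5], v6], v2], v3] - [[[[[v1, v4], v5], v6], v3], v2] - [[[[[v1, v5], v4], v6], v2], v3] + [[[[[v1, v5], v4], v6], v3], v2]
The second expression, normalized: -[[[[[v1, v4], v5], v6], v2], v3] + [[[[[v1, v4], v5], v6], v3], v2] + [[[[[v1, v5], v4], v6], v2], v3] - [[[[[v1, v5], v4], v6], v3], v2]
Different reductions; not equal.


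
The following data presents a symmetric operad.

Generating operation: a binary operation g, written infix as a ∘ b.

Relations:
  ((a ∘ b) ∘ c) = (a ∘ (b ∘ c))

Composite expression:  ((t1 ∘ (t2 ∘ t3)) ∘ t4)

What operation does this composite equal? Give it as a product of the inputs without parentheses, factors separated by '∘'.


t1 ∘ t2 ∘ t3 ∘ t4


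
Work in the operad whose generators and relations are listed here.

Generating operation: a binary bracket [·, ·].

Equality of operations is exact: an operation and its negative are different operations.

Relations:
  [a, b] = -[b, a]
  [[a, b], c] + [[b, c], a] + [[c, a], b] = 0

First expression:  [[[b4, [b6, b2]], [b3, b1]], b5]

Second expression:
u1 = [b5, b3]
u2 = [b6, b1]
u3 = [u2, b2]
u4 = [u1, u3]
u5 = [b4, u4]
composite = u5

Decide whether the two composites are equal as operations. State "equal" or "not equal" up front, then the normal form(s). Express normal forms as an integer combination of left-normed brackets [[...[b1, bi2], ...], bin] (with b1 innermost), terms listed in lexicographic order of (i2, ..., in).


not equal: they reduce to [[[[[b1, b3], b2], b6], b4], b5] - [[[[[b1, b3], b4], b2], b6], b5] + [[[[[b1, b3], b4], b6], b2], b5] - [[[[[b1, b3], b6], b2], b4], b5] and [[[[[b1, b6], b2], b3], b5], b4] - [[[[[b1, b6], b2], b5], b3], b4]

The first composite normalizes to [[[[[b1, b3], b2], b6], b4], b5] - [[[[[b1, b3], b4], b2], b6], b5] + [[[[[b1, b3], b4], b6], b2], b5] - [[[[[b1, b3], b6], b2], b4], b5]
The second composite normalizes to [[[[[b1, b6], b2], b3], b5], b4] - [[[[[b1, b6], b2], b5], b3], b4]
They disagree, so not equal.


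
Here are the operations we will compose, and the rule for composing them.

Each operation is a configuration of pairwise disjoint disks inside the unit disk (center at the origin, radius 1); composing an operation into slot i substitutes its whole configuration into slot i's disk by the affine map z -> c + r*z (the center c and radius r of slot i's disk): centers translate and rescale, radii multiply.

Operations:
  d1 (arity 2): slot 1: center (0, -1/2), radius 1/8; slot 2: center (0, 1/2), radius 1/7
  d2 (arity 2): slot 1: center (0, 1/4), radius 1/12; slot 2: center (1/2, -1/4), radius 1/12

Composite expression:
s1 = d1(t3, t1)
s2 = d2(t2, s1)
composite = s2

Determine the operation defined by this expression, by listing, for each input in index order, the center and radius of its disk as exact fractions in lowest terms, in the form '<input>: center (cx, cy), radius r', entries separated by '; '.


t1: center (1/2, -5/24), radius 1/84; t2: center (0, 1/4), radius 1/12; t3: center (1/2, -7/24), radius 1/96


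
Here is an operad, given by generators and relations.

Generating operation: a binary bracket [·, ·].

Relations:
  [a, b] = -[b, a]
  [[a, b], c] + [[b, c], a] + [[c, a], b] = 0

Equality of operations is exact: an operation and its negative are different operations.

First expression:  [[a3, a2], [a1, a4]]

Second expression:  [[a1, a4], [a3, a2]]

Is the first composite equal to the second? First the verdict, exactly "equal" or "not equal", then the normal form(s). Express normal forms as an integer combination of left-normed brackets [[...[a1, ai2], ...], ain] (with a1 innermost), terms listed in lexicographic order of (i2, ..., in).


not equal — first [[[a1, a4], a2], a3] - [[[a1, a4], a3], a2], second -[[[a1, a4], a2], a3] + [[[a1, a4], a3], a2]

The first expression, normalized: [[[a1, a4], a2], a3] - [[[a1, a4], a3], a2]
The second expression, normalized: -[[[a1, a4], a2], a3] + [[[a1, a4], a3], a2]
Different reductions; not equal.


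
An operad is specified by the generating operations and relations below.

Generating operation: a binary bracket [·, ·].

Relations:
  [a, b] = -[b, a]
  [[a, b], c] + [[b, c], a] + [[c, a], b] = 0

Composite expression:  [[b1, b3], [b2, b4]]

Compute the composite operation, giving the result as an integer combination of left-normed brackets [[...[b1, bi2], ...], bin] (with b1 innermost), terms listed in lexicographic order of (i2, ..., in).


Antisymmetry and Jacobi reduce to b1-anchored left-normed brackets.
Composite bracket: [[b1, b3], [b2, b4]]
Full expansion: 8 signed words from ab - ba (2^3 = 8).
Words beginning with b1 determine it all:
  b1b3b2b4 (sign +1) contributes +[[[b1, b3], b2], b4]
  b1b3b4b2 (sign -1) contributes -[[[b1, b3], b4], b2]

[[[b1, b3], b2], b4] - [[[b1, b3], b4], b2]


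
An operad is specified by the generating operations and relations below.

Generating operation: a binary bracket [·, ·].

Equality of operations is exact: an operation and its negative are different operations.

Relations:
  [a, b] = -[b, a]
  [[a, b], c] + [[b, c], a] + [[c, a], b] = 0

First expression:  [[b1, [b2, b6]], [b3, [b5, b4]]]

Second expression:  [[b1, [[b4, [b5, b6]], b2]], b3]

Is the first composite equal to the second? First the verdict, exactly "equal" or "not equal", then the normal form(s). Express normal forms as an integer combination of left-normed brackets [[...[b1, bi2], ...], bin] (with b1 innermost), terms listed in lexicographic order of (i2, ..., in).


not equal: they reduce to -[[[[[b1, b2], b6], b3], b4], b5] + [[[[[b1, b2], b6], b3], b5], b4] + [[[[[b1, b2], b6], b4], b5], b3] - [[[[[b1, b2], b6], b5], b4], b3] + [[[[[b1, b6], b2], b3], b4], b5] - [[[[[b1, b6], b2], b3], b5], b4] - [[[[[b1, b6], b2], b4], b5], b3] + [[[[[b1, b6], b2], b5], b4], b3] and -[[[[[b1, b2], b4], b5], b6], b3] + [[[[[b1, b2], b4], b6], b5], b3] + [[[[[b1, b2], b5], b6], b4], b3] - [[[[[b1, b2], b6], b5], b4], b3] + [[[[[b1, b4], b5], b6], b2], b3] - [[[[[b1, b4], b6], b5], b2], b3] - [[[[[b1, b5], b6], b4], b2], b3] + [[[[[b1, b6], b5], b4], b2], b3]

The first expression, normalized: -[[[[[b1, b2], b6], b3], b4], b5] + [[[[[b1, b2], b6], b3], b5], b4] + [[[[[b1, b2], b6], b4], b5], b3] - [[[[[b1, b2], b6], b5], b4], b3] + [[[[[b1, b6], b2], b3], b4], b5] - [[[[[b1, b6], b2], b3], b5], b4] - [[[[[b1, b6], b2], b4], b5], b3] + [[[[[b1, b6], b2], b5], b4], b3]
The second expression, normalized: -[[[[[b1, b2], b4], b5], b6], b3] + [[[[[b1, b2], b4], b6], b5], b3] + [[[[[b1, b2], b5], b6], b4], b3] - [[[[[b1, b2], b6], b5], b4], b3] + [[[[[b1, b4], b5], b6], b2], b3] - [[[[[b1, b4], b6], b5], b2], b3] - [[[[[b1, b5], b6], b4], b2], b3] + [[[[[b1, b6], b5], b4], b2], b3]
No match — not equal.


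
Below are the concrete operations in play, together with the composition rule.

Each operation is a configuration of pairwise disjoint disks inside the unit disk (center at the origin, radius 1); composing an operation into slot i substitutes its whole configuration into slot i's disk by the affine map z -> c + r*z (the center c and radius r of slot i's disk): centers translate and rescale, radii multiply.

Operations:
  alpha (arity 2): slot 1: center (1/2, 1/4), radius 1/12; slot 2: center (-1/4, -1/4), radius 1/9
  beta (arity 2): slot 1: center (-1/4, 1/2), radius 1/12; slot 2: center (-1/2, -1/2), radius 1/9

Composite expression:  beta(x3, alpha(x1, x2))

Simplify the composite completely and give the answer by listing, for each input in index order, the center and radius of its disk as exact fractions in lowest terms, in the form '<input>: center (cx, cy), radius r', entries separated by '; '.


x1: center (-4/9, -17/36), radius 1/108; x2: center (-19/36, -19/36), radius 1/81; x3: center (-1/4, 1/2), radius 1/12


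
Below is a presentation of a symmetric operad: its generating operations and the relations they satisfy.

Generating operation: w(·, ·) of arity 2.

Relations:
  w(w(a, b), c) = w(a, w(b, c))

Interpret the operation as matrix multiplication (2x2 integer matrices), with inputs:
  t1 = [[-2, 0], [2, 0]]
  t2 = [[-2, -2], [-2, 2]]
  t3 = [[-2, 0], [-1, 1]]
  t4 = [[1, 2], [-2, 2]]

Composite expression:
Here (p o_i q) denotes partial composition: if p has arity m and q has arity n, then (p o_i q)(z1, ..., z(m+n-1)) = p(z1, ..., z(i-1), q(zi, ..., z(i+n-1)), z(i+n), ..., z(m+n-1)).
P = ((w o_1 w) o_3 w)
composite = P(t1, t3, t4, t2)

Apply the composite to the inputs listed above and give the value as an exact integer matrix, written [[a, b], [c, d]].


[[-24, 8], [24, -8]]

w(t1, t3) = [[4, 0], [-4, 0]]
w(t4, t2) = [[-6, 2], [0, 8]]
w(w(t1, t3), w(t4, t2)) = [[-24, 8], [24, -8]]


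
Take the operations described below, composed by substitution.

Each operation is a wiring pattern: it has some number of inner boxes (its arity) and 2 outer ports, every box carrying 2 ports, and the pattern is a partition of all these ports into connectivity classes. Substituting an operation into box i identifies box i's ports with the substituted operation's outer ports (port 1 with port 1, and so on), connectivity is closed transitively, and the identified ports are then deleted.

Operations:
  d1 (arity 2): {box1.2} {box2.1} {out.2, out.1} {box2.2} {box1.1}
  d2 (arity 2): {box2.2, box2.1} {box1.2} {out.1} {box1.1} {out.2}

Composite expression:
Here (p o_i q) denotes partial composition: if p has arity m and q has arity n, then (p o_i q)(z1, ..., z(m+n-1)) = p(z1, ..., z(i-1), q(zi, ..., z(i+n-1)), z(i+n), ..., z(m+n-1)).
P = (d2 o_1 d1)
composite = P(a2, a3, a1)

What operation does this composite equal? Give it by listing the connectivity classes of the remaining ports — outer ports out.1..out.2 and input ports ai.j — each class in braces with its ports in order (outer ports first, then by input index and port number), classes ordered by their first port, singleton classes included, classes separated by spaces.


{out.1} {out.2} {a1.1, a1.2} {a2.1} {a2.2} {a3.1} {a3.2}

Treat the ports identified at d2 as solder joints: merge, then drop.
d1 over (a2, a3) gives {out.1, out.2} {a2.1} {a2.2} {a3.1} {a3.2}, out.j being that stage's outer ports
d2 over (a2, a3, a1) gives {out.1} {out.2} {a1.1, a1.2} {a2.1} {a2.2} {a3.1} {a3.2}, out.j being that stage's outer ports
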